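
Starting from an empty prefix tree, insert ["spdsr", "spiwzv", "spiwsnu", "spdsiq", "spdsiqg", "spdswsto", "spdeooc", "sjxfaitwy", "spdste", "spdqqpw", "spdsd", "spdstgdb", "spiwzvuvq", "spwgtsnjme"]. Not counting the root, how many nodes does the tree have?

Count nodes per top-level branch (shared prefixes stored once):
  's'-branch (sjxfaitwy, spdeooc, spdqqpw, spdsd, spdsiq, spdsiqg, spdsr, spdste, spdstgdb, spdswsto, spiwsnu, spiwzv, spiwzvuvq, spwgtsnjme): 52 nodes
Sum: 52

52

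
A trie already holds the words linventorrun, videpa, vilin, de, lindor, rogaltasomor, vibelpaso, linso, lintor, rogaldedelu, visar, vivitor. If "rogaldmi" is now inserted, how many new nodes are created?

2

"rogald" is already a path in the trie; the remaining "mi" must be added.
New nodes needed: |"rogaldmi"| − 6 = 8 − 6 = 2.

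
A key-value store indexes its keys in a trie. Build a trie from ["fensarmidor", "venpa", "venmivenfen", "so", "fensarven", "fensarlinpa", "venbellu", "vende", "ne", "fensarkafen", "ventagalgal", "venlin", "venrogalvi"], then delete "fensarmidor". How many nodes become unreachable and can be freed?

After clearing the end-marker at "fensarmidor", prune upward until reaching a node still needed by another word.
The suffix "midor" (5 nodes) is used only by "fensarmidor"; the node for "fensar" still has the child "v", so pruning stops there.
Nodes removed: 5

5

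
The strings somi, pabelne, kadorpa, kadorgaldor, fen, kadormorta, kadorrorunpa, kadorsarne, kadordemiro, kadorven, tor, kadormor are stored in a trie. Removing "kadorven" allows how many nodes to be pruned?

After clearing the end-marker at "kadorven", prune upward until reaching a node still needed by another word.
The suffix "ven" (3 nodes) is used only by "kadorven"; the node for "kador" still has the child "p", so pruning stops there.
Nodes removed: 3

3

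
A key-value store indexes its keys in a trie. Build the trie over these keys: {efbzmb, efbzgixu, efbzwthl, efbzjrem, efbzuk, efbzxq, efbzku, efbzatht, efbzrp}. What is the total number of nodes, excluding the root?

30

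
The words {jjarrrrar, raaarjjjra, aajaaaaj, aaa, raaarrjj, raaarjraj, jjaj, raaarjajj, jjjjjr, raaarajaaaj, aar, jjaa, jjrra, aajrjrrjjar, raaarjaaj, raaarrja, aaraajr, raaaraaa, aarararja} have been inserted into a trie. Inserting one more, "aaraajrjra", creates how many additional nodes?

The longest prefix of "aaraajrjra" already in the trie is "aaraajr" (length 7).
New nodes needed: |"aaraajrjra"| − 7 = 10 − 7 = 3.

3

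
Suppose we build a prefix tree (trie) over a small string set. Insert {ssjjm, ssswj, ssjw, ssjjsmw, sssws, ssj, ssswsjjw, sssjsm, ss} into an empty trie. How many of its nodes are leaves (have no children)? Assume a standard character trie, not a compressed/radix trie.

6

A leaf is a node with no children — equivalently, the end of a word that is not a proper prefix of any other stored word.
Those words: "ssjjm", "ssjjsmw", "ssjw", "sssjsm", "ssswj", "ssswsjjw"
Leaf count: 6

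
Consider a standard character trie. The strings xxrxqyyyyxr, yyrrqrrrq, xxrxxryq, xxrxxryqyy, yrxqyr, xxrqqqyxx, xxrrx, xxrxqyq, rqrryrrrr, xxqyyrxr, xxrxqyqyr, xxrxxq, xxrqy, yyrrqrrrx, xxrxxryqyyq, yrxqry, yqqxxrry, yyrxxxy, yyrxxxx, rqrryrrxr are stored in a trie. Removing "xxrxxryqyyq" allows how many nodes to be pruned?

1

After clearing the end-marker at "xxrxxryqyyq", prune upward until reaching a node still needed by another word.
The suffix "q" (1 node) is used only by "xxrxxryqyyq"; "xxrxxryqyy" is itself a stored word, so pruning stops there.
Nodes removed: 1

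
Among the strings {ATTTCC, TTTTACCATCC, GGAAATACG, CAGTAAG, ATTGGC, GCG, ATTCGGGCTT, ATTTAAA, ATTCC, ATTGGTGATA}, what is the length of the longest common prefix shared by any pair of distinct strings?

5

Equivalently: take the maximum, over all pairs, of their longest common prefix length.
"ATTGGC" and "ATTGGTGATA" agree on "ATTGG" (5 characters) before diverging; nothing deeper is shared.
Longest shared-prefix length: 5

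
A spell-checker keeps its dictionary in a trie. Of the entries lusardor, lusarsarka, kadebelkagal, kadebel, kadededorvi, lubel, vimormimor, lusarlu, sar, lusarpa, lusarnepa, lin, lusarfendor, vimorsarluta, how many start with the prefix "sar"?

1

Filter for entries beginning with "sar":
Matches: "sar"
Count: 1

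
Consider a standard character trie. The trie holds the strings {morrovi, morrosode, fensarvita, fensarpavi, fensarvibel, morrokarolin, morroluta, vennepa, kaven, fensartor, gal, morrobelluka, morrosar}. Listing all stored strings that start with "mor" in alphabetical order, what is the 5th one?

Filter for "mor…" and sort: "morrobelluka", "morrokarolin", "morroluta", "morrosar", "morrosode", "morrovi"
Position 5: morrosode

morrosode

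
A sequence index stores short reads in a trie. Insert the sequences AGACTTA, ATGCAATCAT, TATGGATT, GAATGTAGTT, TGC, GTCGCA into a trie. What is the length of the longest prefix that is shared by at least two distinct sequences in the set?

The deepest shared node is where two words last agree before diverging.
"AGACTTA" and "ATGCAATCAT" agree on "A" (1 characters) before diverging; nothing deeper is shared.
Longest shared-prefix length: 1

1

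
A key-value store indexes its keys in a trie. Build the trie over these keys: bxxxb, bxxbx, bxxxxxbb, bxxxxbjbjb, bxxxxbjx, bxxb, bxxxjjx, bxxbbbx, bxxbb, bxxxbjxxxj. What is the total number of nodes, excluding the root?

28

Count nodes per top-level branch (shared prefixes stored once):
  'b'-branch (bxxb, bxxbb, bxxbbbx, bxxbx, bxxxb, bxxxbjxxxj, bxxxjjx, bxxxxbjbjb, bxxxxbjx, bxxxxxbb): 28 nodes
Sum: 28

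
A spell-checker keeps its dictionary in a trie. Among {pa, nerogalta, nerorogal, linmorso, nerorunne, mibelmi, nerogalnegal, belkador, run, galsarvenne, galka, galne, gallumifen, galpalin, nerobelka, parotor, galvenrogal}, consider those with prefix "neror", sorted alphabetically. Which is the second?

Filter for "neror…" and sort: "nerorogal", "nerorunne"
Position 2: nerorunne

nerorunne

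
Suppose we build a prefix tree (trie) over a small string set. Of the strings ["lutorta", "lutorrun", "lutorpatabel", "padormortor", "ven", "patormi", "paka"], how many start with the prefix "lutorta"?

Walk to "lutorta"; the words in its subtree are exactly those with that prefix.
Words under "lutorta": lutorta
Count: 1

1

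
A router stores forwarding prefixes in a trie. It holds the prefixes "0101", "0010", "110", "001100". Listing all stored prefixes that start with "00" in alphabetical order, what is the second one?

001100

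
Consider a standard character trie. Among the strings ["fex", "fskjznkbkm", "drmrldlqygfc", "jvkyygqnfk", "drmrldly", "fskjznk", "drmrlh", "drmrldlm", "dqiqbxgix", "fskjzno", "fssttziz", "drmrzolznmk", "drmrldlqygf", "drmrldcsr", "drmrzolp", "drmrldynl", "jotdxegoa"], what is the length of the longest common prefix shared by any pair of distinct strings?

The deepest shared node is where two words last agree before diverging.
e.g. "drmrldlqygf" and "drmrldlqygfc" share the prefix "drmrldlqygf" of length 11; no pair shares a longer one.
Longest shared-prefix length: 11

11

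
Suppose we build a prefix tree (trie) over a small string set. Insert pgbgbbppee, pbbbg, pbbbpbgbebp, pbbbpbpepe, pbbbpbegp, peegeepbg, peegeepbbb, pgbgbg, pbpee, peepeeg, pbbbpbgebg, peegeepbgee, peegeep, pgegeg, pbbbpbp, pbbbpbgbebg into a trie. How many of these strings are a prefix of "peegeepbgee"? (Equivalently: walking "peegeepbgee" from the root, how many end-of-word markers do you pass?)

Check each prefix of "peegeepbgee" against the stored set — each match is an end-marker on the path.
Prefixes of the query that are stored words: "peegeep", "peegeepbg", "peegeepbgee"
Count: 3

3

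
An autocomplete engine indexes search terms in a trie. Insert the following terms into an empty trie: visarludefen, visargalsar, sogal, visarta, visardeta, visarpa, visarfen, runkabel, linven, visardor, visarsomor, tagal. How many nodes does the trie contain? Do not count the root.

60

For each word, the new-node count is its length minus the longest prefix already in the trie:
  "visarludefen" → 12 new (v, i, s, a, r, l, u, d, e, f, e, n)
  "visargalsar" → prefix "visar" already present; 6 new (g, a, l, s, a, r)
  "sogal" → 5 new (s, o, g, a, l)
  "visarta" → prefix "visar" already present; 2 new (t, a)
  "visardeta" → prefix "visar" already present; 4 new (d, e, t, a)
  "visarpa" → prefix "visar" already present; 2 new (p, a)
  "visarfen" → prefix "visar" already present; 3 new (f, e, n)
  "runkabel" → 8 new (r, u, n, k, a, b, e, l)
  "linven" → 6 new (l, i, n, v, e, n)
  "visardor" → prefix "visard" already present; 2 new (o, r)
  "visarsomor" → prefix "visar" already present; 5 new (s, o, m, o, r)
  "tagal" → 5 new (t, a, g, a, l)
Total nodes = 12 + 6 + 5 + 2 + 4 + 2 + 3 + 8 + 6 + 2 + 5 + 5 = 60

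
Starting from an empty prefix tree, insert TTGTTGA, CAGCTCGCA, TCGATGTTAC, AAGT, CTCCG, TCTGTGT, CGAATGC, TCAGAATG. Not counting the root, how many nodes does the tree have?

Insert word by word; a character creates a node only if that edge doesn't already exist:
  "TTGTTGA" → 7 new (T, T, G, T, T, G, A)
  "CAGCTCGCA" → 9 new (C, A, G, C, T, C, G, C, A)
  "TCGATGTTAC" → prefix "T" already present; 9 new (C, G, A, T, G, T, T, A, C)
  "AAGT" → 4 new (A, A, G, T)
  "CTCCG" → prefix "C" already present; 4 new (T, C, C, G)
  "TCTGTGT" → prefix "TC" already present; 5 new (T, G, T, G, T)
  "CGAATGC" → prefix "C" already present; 6 new (G, A, A, T, G, C)
  "TCAGAATG" → prefix "TC" already present; 6 new (A, G, A, A, T, G)
Total nodes = 7 + 9 + 9 + 4 + 4 + 5 + 6 + 6 = 50

50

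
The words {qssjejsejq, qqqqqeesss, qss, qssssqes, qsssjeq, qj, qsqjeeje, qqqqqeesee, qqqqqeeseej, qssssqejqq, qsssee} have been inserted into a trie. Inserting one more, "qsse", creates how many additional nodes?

1

"qss" is already a path in the trie; the remaining "e" must be added.
So 4 − 3 = 1 new nodes.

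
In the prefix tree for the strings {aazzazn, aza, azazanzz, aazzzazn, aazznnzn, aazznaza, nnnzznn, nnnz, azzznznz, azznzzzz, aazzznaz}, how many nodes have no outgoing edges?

9

A leaf is a node with no children — equivalently, the end of a word that is not a proper prefix of any other stored word.
Those words: "aazzazn", "aazznaza", "aazznnzn", "aazzzazn", "aazzznaz", "azazanzz", "azznzzzz", "azzznznz", "nnnzznn"
Leaf count: 9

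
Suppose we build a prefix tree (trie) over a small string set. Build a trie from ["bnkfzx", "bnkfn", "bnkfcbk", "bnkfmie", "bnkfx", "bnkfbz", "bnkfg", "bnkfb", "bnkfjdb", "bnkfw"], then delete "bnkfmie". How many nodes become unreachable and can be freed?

3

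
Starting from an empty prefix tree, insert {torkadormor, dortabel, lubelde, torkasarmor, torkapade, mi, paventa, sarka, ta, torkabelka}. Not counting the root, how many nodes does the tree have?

Count nodes per top-level branch (shared prefixes stored once):
  'd'-branch (dortabel): 8 nodes
  'l'-branch (lubelde): 7 nodes
  'm'-branch (mi): 2 nodes
  'p'-branch (paventa): 7 nodes
  's'-branch (sarka): 5 nodes
  't'-branch (ta, torkabelka, torkadormor, torkapade, torkasarmor): 27 nodes
Sum: 56

56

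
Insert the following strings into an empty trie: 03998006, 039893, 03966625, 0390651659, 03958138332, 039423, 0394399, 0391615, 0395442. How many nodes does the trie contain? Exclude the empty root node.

Insert word by word; a character creates a node only if that edge doesn't already exist:
  "03998006" → 8 new (0, 3, 9, 9, 8, 0, 0, 6)
  "039893" → prefix "039" already present; 3 new (8, 9, 3)
  "03966625" → prefix "039" already present; 5 new (6, 6, 6, 2, 5)
  "0390651659" → prefix "039" already present; 7 new (0, 6, 5, 1, 6, 5, 9)
  "03958138332" → prefix "039" already present; 8 new (5, 8, 1, 3, 8, 3, 3, 2)
  "039423" → prefix "039" already present; 3 new (4, 2, 3)
  "0394399" → prefix "0394" already present; 3 new (3, 9, 9)
  "0391615" → prefix "039" already present; 4 new (1, 6, 1, 5)
  "0395442" → prefix "0395" already present; 3 new (4, 4, 2)
Total nodes = 8 + 3 + 5 + 7 + 8 + 3 + 3 + 4 + 3 = 44

44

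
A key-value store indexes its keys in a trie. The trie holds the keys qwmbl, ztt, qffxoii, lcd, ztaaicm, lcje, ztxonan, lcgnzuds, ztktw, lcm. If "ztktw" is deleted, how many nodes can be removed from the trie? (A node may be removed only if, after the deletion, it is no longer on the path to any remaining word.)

A node on "ztktw"'s path can go only if nothing else ends at it or branches off below it.
The suffix "ktw" (3 nodes) is used only by "ztktw"; the node for "zt" still has the child "t", so pruning stops there.
Nodes removed: 3

3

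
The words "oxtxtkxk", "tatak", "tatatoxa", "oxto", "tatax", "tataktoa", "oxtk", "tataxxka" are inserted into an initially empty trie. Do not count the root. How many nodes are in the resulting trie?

Count nodes per top-level branch (shared prefixes stored once):
  'o'-branch (oxtk, oxto, oxtxtkxk): 10 nodes
  't'-branch (tatak, tataktoa, tatatoxa, tatax, tataxxka): 16 nodes
Sum: 26

26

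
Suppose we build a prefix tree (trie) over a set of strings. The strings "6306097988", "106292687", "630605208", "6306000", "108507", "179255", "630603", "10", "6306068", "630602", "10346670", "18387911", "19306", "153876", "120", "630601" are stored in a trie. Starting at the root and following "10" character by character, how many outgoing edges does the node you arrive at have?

3

Follow the path "10" to its node, then look at its outgoing edges.
Characters that immediately follow "10" among the stored strings: {3, 6, 8}.
That node has 3 child edges.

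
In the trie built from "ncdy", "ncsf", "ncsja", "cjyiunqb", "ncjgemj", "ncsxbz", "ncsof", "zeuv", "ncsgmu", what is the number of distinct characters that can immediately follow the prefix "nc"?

3

Follow the path "nc" to its node, then look at its outgoing edges.
Characters that immediately follow "nc" among the stored strings: {d, j, s}.
That node has 3 child edges.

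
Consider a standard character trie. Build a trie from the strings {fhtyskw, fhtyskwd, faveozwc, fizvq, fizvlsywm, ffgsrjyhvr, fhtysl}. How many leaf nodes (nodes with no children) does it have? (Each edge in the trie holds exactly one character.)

Leaves are exactly the stored words that no other stored word extends.
Those words: "faveozwc", "ffgsrjyhvr", "fhtyskwd", "fhtysl", "fizvlsywm", "fizvq"
Leaf count: 6

6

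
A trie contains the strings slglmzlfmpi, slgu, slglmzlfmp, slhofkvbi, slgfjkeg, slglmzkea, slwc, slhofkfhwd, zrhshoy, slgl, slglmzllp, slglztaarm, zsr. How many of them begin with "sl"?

Traverse to the node for "sl", then collect every word in that subtree.
Words under "sl": slgfjkeg, slgl, slglmzkea, slglmzlfmp, slglmzlfmpi, slglmzllp, slglztaarm, slgu, slhofkfhwd, slhofkvbi, slwc
Count: 11

11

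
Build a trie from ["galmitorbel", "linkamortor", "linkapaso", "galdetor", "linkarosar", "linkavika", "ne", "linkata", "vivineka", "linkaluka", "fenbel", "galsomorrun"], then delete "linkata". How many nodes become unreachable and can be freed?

2

After clearing the end-marker at "linkata", prune upward until reaching a node still needed by another word.
The suffix "ta" (2 nodes) is used only by "linkata"; the node for "linka" still has the child "m", so pruning stops there.
Nodes removed: 2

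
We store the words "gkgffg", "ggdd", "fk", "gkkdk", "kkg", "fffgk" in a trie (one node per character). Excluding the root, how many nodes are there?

21

Insert word by word; a character creates a node only if that edge doesn't already exist:
  "gkgffg" → 6 new (g, k, g, f, f, g)
  "ggdd" → prefix "g" already present; 3 new (g, d, d)
  "fk" → 2 new (f, k)
  "gkkdk" → prefix "gk" already present; 3 new (k, d, k)
  "kkg" → 3 new (k, k, g)
  "fffgk" → prefix "f" already present; 4 new (f, f, g, k)
Total nodes = 6 + 3 + 2 + 3 + 3 + 4 = 21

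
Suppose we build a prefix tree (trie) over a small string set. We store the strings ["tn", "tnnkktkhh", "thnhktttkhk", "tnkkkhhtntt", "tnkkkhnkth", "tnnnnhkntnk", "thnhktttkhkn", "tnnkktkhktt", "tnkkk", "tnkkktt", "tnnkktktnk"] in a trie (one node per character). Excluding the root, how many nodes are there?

Count nodes per top-level branch (shared prefixes stored once):
  't'-branch (thnhktttkhk, thnhktttkhkn, tn, tnkkk, tnkkkhhtntt, tnkkkhnkth, tnkkktt, tnnkktkhh, tnnkktkhktt, tnnkktktnk, tnnnnhkntnk): 49 nodes
Sum: 49

49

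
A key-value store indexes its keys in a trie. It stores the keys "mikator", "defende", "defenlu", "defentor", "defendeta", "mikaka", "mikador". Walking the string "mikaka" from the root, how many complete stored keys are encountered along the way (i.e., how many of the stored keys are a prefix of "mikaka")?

Check each prefix of "mikaka" against the stored set — each match is an end-marker on the path.
Prefixes of the query that are stored words: "mikaka"
Count: 1

1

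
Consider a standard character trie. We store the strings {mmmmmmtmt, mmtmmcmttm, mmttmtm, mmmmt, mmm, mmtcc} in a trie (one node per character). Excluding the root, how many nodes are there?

Insert word by word; a character creates a node only if that edge doesn't already exist:
  "mmmmmmtmt" → 9 new (m, m, m, m, m, m, t, m, t)
  "mmtmmcmttm" → prefix "mm" already present; 8 new (t, m, m, c, m, t, t, m)
  "mmttmtm" → prefix "mmt" already present; 4 new (t, m, t, m)
  "mmmmt" → prefix "mmmm" already present; 1 new (t)
  "mmm" → prefix "mmm" already present; 0 new (none)
  "mmtcc" → prefix "mmt" already present; 2 new (c, c)
Total nodes = 9 + 8 + 4 + 1 + 0 + 2 = 24

24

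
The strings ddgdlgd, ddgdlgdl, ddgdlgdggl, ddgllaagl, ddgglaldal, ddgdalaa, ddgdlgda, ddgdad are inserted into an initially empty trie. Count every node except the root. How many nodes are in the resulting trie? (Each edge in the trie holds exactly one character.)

30

Trie structure (* marks end of a word):
(root)
└─ d
   └─ d
      └─ g
         ├─ d
         │  ├─ a
         │  │  ├─ d *
         │  │  └─ l
         │  │     └─ a
         │  │        └─ a *
         │  └─ l
         │     └─ g
         │        └─ d *
         │           ├─ a *
         │           ├─ g
         │           │  └─ g
         │           │     └─ l *
         │           └─ l *
         ├─ g
         │  └─ l
         │     └─ a
         │        └─ l
         │           └─ d
         │              └─ a
         │                 └─ l *
         └─ l
            └─ l
               └─ a
                  └─ a
                     └─ g
                        └─ l *
Counting every labelled node above: 30.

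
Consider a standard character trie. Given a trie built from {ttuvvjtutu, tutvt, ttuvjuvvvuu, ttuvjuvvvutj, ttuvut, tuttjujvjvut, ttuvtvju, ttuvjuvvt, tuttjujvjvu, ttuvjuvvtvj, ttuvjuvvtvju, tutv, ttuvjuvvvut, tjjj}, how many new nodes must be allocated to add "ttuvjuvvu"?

1

The longest prefix of "ttuvjuvvu" already in the trie is "ttuvjuvv" (length 8).
So 9 − 8 = 1 new nodes.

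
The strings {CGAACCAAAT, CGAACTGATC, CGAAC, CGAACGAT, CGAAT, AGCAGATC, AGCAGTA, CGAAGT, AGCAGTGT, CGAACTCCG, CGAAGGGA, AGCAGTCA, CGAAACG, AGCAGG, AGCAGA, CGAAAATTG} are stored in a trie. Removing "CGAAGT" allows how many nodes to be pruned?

A node on "CGAAGT"'s path can go only if nothing else ends at it or branches off below it.
The suffix "T" (1 node) is used only by "CGAAGT"; the node for "CGAAG" still has the child "G", so pruning stops there.
Nodes removed: 1

1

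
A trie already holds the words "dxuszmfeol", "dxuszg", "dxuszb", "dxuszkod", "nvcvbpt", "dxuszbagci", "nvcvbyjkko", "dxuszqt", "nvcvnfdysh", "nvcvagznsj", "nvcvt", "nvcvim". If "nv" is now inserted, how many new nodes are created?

0

Every character of "nv" already lies on an existing path (it is a prefix of some stored word).
No new nodes are needed: 0.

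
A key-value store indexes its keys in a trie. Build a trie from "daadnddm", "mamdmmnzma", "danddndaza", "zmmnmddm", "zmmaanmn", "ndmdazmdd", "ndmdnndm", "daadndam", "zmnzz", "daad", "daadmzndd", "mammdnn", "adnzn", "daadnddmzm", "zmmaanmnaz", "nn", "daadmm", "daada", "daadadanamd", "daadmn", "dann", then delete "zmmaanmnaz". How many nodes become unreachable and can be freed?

2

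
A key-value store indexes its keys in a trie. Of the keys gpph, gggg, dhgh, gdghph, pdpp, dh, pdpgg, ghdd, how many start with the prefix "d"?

2

Filter for entries beginning with "d":
Matches: "dh", "dhgh"
Count: 2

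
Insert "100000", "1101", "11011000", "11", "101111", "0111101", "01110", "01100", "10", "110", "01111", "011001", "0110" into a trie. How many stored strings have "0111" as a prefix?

Walk to "0111"; the words in its subtree are exactly those with that prefix.
Matches: "01110", "01111", "0111101"
Count: 3

3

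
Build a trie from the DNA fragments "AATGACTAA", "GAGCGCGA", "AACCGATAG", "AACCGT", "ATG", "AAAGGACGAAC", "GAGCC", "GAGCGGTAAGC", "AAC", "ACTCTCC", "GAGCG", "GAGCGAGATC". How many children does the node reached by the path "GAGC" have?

Follow the path "GAGC" to its node, then look at its outgoing edges.
Distinct next characters after "GAGC": C, G.
That node has 2 child edges.

2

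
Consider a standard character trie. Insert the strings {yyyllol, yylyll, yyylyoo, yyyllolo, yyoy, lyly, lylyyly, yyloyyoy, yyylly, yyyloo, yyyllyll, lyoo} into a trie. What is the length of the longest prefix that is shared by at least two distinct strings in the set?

7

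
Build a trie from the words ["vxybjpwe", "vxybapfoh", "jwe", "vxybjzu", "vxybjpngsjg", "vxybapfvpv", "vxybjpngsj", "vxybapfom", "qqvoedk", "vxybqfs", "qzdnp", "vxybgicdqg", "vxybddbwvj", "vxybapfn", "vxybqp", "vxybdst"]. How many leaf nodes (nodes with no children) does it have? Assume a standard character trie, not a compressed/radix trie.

15

Leaves are exactly the stored words that no other stored word extends.
Those words: "jwe", "qqvoedk", "qzdnp", "vxybapfn", "vxybapfoh", "vxybapfom", "vxybapfvpv", "vxybddbwvj", "vxybdst", "vxybgicdqg", "vxybjpngsjg", "vxybjpwe", "vxybjzu", "vxybqfs", "vxybqp"
Leaf count: 15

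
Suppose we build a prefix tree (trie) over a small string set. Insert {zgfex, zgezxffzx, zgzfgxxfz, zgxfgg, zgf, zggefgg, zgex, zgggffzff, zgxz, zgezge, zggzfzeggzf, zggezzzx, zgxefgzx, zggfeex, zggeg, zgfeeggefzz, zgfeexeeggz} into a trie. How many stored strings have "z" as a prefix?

17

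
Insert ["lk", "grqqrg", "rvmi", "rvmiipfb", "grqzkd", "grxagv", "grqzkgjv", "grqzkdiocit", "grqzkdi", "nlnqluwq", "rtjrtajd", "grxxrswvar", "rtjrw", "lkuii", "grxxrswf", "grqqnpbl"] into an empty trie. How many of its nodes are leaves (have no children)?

12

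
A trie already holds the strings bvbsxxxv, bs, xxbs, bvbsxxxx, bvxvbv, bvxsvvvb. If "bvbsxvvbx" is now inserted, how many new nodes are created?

"bvbsx" is already a path in the trie; the remaining "vvbx" must be added.
So 9 − 5 = 4 new nodes.

4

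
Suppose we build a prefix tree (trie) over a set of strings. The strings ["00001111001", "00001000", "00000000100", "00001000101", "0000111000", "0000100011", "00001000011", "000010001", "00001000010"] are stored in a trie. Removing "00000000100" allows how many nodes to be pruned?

7

A node on "00000000100"'s path can go only if nothing else ends at it or branches off below it.
The suffix "0000100" (7 nodes) is used only by "00000000100"; the node for "0000" still has the child "1", so pruning stops there.
Nodes removed: 7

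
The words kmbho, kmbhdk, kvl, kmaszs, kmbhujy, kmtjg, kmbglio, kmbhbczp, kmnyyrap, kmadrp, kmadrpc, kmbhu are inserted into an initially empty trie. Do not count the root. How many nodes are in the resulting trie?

37

Trie structure (* marks end of a word):
(root)
└─ k
   ├─ m
   │  ├─ a
   │  │  ├─ d
   │  │  │  └─ r
   │  │  │     └─ p *
   │  │  │        └─ c *
   │  │  └─ s
   │  │     └─ z
   │  │        └─ s *
   │  ├─ b
   │  │  ├─ g
   │  │  │  └─ l
   │  │  │     └─ i
   │  │  │        └─ o *
   │  │  └─ h
   │  │     ├─ b
   │  │     │  └─ c
   │  │     │     └─ z
   │  │     │        └─ p *
   │  │     ├─ d
   │  │     │  └─ k *
   │  │     ├─ o *
   │  │     └─ u *
   │  │        └─ j
   │  │           └─ y *
   │  ├─ n
   │  │  └─ y
   │  │     └─ y
   │  │        └─ r
   │  │           └─ a
   │  │              └─ p *
   │  └─ t
   │     └─ j
   │        └─ g *
   └─ v
      └─ l *
Counting every labelled node above: 37.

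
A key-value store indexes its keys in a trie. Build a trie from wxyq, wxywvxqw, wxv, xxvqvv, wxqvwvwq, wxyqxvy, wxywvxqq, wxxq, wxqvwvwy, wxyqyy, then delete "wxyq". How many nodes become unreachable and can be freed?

0

After clearing the end-marker at "wxyq", prune upward until reaching a node still needed by another word.
Every node on "wxyq" is still needed (e.g. by "wxyqxvy"), so nothing is freed.
Nodes removed: 0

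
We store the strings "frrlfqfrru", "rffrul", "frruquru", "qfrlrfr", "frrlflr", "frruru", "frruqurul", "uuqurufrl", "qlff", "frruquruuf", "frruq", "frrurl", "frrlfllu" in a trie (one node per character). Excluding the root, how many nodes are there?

Trace insertions, counting only characters that open a new branch:
  "frrlfqfrru" → 10 new (f, r, r, l, f, q, f, r, r, u)
  "rffrul" → 6 new (r, f, f, r, u, l)
  "frruquru" → prefix "frr" already present; 5 new (u, q, u, r, u)
  "qfrlrfr" → 7 new (q, f, r, l, r, f, r)
  "frrlflr" → prefix "frrlf" already present; 2 new (l, r)
  "frruru" → prefix "frru" already present; 2 new (r, u)
  "frruqurul" → prefix "frruquru" already present; 1 new (l)
  "uuqurufrl" → 9 new (u, u, q, u, r, u, f, r, l)
  "qlff" → prefix "q" already present; 3 new (l, f, f)
  "frruquruuf" → prefix "frruquru" already present; 2 new (u, f)
  "frruq" → prefix "frruq" already present; 0 new (none)
  "frrurl" → prefix "frrur" already present; 1 new (l)
  "frrlfllu" → prefix "frrlfl" already present; 2 new (l, u)
Total nodes = 10 + 6 + 5 + 7 + 2 + 2 + 1 + 9 + 3 + 2 + 0 + 1 + 2 = 50

50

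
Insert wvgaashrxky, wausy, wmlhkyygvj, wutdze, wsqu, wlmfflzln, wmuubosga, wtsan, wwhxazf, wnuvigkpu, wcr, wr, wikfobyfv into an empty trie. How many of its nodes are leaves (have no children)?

A leaf is a node with no children — equivalently, the end of a word that is not a proper prefix of any other stored word.
Those words: "wausy", "wcr", "wikfobyfv", "wlmfflzln", "wmlhkyygvj", "wmuubosga", "wnuvigkpu", "wr", "wsqu", "wtsan", "wutdze", "wvgaashrxky", "wwhxazf"
Leaf count: 13

13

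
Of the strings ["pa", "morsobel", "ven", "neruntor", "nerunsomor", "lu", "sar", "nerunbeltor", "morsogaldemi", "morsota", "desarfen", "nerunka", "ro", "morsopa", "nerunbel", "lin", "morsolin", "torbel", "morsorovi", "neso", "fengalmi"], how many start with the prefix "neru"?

5

Traverse to the node for "neru", then collect every word in that subtree.
Words under "neru": nerunbel, nerunbeltor, nerunka, nerunsomor, neruntor
Count: 5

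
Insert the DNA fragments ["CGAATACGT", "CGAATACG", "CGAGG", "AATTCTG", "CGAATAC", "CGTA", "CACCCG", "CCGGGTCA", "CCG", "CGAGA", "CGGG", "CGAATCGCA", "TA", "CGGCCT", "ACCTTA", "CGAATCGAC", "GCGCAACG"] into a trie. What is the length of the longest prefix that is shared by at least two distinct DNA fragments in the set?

Equivalently: take the maximum, over all pairs, of their longest common prefix length.
e.g. "CGAATACG" and "CGAATACGT" share the prefix "CGAATACG" of length 8; no pair shares a longer one.
Longest shared-prefix length: 8

8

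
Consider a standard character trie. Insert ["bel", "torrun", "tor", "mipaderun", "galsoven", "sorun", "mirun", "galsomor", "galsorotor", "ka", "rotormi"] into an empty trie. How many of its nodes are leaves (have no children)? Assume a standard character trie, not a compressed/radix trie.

Leaves are exactly the stored words that no other stored word extends.
Those words: "bel", "galsomor", "galsorotor", "galsoven", "ka", "mipaderun", "mirun", "rotormi", "sorun", "torrun"
Leaf count: 10

10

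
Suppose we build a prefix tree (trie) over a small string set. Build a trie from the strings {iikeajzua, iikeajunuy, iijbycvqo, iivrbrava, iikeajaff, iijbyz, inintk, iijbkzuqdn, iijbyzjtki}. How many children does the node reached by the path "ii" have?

Walk "ii" from the root, arriving at one node.
Distinct next characters after "ii": j, k, v.
That node has 3 child edges.

3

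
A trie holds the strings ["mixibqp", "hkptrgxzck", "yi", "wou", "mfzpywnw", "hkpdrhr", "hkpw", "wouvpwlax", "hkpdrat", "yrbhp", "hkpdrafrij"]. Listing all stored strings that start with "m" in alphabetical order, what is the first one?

mfzpywnw

Words with prefix "m", in lexicographic order: "mfzpywnw", "mixibqp"
The 1st is mfzpywnw.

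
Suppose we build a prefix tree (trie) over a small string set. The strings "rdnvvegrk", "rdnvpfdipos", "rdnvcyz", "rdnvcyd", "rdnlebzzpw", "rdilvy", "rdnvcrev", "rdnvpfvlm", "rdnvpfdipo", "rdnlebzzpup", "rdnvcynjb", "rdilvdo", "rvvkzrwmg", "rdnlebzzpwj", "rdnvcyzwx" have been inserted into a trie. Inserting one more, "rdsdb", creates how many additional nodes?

The longest prefix of "rdsdb" already in the trie is "rd" (length 2).
So 5 − 2 = 3 new nodes.

3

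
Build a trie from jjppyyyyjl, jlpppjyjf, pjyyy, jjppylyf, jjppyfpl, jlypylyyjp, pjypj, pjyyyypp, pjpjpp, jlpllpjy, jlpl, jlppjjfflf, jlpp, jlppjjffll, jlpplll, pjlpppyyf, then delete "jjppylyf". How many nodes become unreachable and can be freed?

Walk "jjppylyf" from the leaf back toward the root, removing each node that no remaining word uses.
The suffix "lyf" (3 nodes) is used only by "jjppylyf"; the node for "jjppy" still has the child "y", so pruning stops there.
Nodes removed: 3

3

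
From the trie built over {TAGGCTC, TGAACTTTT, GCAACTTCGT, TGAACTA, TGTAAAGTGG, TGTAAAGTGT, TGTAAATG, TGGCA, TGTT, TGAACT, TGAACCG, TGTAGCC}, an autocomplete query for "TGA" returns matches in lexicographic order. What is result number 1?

TGAACCG

Words with prefix "TGA", in lexicographic order: "TGAACCG", "TGAACT", "TGAACTA", "TGAACTTTT"
The 1st is TGAACCG.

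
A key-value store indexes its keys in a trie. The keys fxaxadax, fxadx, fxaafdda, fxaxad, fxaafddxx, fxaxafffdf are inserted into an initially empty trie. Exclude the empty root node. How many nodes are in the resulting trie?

22

Trace insertions, counting only characters that open a new branch:
  "fxaxadax" → 8 new (f, x, a, x, a, d, a, x)
  "fxadx" → prefix "fxa" already present; 2 new (d, x)
  "fxaafdda" → prefix "fxa" already present; 5 new (a, f, d, d, a)
  "fxaxad" → prefix "fxaxad" already present; 0 new (none)
  "fxaafddxx" → prefix "fxaafdd" already present; 2 new (x, x)
  "fxaxafffdf" → prefix "fxaxa" already present; 5 new (f, f, f, d, f)
Total nodes = 8 + 2 + 5 + 0 + 2 + 5 = 22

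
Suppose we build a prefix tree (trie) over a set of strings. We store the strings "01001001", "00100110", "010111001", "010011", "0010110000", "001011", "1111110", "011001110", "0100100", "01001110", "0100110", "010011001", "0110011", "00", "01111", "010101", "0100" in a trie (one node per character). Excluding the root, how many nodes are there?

51

Count nodes per top-level branch (shared prefixes stored once):
  '0'-branch (00, 00100110, 001011, 0010110000, 0100, 0100100, 01001001, 010011, 0100110, 010011001, 01001110, 010101, 010111001, 0110011, 011001110, 01111): 44 nodes
  '1'-branch (1111110): 7 nodes
Sum: 51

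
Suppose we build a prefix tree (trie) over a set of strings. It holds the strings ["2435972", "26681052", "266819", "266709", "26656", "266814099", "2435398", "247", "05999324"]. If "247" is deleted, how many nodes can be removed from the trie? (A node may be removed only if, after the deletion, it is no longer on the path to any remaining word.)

A node on "247"'s path can go only if nothing else ends at it or branches off below it.
The suffix "7" (1 node) is used only by "247"; the node for "24" still has the child "3", so pruning stops there.
Nodes removed: 1

1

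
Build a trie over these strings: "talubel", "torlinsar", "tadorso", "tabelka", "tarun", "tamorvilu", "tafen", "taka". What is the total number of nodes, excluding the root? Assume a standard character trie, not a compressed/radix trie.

40

Trace insertions, counting only characters that open a new branch:
  "talubel" → 7 new (t, a, l, u, b, e, l)
  "torlinsar" → prefix "t" already present; 8 new (o, r, l, i, n, s, a, r)
  "tadorso" → prefix "ta" already present; 5 new (d, o, r, s, o)
  "tabelka" → prefix "ta" already present; 5 new (b, e, l, k, a)
  "tarun" → prefix "ta" already present; 3 new (r, u, n)
  "tamorvilu" → prefix "ta" already present; 7 new (m, o, r, v, i, l, u)
  "tafen" → prefix "ta" already present; 3 new (f, e, n)
  "taka" → prefix "ta" already present; 2 new (k, a)
Total nodes = 7 + 8 + 5 + 5 + 3 + 7 + 3 + 2 = 40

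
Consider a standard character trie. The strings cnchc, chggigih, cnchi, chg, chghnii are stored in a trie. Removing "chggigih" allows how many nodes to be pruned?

5

A node on "chggigih"'s path can go only if nothing else ends at it or branches off below it.
The suffix "gigih" (5 nodes) is used only by "chggigih"; the node for "chg" still has the child "h", so pruning stops there.
Nodes removed: 5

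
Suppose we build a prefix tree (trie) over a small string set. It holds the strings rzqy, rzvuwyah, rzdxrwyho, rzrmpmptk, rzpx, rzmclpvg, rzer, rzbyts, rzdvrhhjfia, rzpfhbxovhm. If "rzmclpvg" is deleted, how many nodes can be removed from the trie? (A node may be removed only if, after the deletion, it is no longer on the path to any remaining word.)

6

A node on "rzmclpvg"'s path can go only if nothing else ends at it or branches off below it.
The suffix "mclpvg" (6 nodes) is used only by "rzmclpvg"; the node for "rz" still has the child "q", so pruning stops there.
Nodes removed: 6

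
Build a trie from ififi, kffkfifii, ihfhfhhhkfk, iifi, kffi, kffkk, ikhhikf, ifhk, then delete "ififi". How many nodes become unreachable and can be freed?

After clearing the end-marker at "ififi", prune upward until reaching a node still needed by another word.
The suffix "ifi" (3 nodes) is used only by "ififi"; the node for "if" still has the child "h", so pruning stops there.
Nodes removed: 3

3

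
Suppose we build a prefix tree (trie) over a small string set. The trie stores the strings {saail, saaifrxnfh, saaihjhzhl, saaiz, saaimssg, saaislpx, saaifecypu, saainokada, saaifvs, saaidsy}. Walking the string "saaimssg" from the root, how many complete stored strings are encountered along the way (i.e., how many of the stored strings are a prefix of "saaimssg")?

Traverse "saaimssg" character by character; count nodes along the way that are marked as word ends.
Prefixes of the query that are stored words: "saaimssg"
Count: 1

1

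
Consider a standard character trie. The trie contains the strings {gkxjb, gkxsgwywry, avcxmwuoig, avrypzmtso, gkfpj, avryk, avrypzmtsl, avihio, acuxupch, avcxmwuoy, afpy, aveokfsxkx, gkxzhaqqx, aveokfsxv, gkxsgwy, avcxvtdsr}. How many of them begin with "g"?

5

Walk to "g"; the words in its subtree are exactly those with that prefix.
Matches: "gkfpj", "gkxjb", "gkxsgwy", "gkxsgwywry", "gkxzhaqqx"
Count: 5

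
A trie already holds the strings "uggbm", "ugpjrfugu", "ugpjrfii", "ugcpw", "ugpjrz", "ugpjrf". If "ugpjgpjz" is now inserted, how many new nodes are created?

4

"ugpj" is already a path in the trie; the remaining "gpjz" must be added.
New nodes needed: |"ugpjgpjz"| − 4 = 8 − 4 = 4.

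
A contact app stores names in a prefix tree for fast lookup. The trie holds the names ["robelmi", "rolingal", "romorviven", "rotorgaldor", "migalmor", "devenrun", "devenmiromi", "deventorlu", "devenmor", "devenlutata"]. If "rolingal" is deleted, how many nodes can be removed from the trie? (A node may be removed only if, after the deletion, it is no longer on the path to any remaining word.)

After clearing the end-marker at "rolingal", prune upward until reaching a node still needed by another word.
The suffix "lingal" (6 nodes) is used only by "rolingal"; the node for "ro" still has the child "b", so pruning stops there.
Nodes removed: 6

6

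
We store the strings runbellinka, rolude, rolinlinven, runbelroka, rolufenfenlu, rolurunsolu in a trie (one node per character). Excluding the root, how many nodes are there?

Count nodes per top-level branch (shared prefixes stored once):
  'r'-branch (rolinlinven, rolude, rolufenfenlu, rolurunsolu, runbellinka, runbelroka): 43 nodes
Sum: 43

43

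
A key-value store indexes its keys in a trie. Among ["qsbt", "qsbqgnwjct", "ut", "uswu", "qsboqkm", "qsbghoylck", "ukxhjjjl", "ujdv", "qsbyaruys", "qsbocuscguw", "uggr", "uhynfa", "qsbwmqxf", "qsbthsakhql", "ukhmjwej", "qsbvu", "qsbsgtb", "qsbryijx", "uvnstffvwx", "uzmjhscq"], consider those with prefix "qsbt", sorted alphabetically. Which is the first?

qsbt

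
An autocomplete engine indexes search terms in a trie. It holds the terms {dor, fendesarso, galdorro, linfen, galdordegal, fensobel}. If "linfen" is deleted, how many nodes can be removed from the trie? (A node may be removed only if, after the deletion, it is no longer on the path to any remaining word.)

6

After clearing the end-marker at "linfen", prune upward until reaching a node still needed by another word.
No other word shares any prefix with "linfen", so all 6 of its nodes go.
Nodes removed: 6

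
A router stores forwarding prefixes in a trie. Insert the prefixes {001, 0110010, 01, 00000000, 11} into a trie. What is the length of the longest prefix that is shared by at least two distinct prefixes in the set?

2

The deepest shared node is where two words last agree before diverging.
e.g. "00000000" and "001" share the prefix "00" of length 2; no pair shares a longer one.
Longest shared-prefix length: 2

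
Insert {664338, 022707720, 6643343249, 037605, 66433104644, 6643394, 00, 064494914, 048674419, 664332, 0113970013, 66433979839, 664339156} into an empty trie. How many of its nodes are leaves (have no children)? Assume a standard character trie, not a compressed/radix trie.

13

A leaf is a node with no children — equivalently, the end of a word that is not a proper prefix of any other stored word.
Those words: "00", "0113970013", "022707720", "037605", "048674419", "064494914", "66433104644", "664332", "6643343249", "664338", "664339156", "6643394", "66433979839"
Leaf count: 13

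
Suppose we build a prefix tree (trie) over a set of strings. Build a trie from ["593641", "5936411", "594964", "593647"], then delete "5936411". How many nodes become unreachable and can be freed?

1

After clearing the end-marker at "5936411", prune upward until reaching a node still needed by another word.
The suffix "1" (1 node) is used only by "5936411"; "593641" is itself a stored word, so pruning stops there.
Nodes removed: 1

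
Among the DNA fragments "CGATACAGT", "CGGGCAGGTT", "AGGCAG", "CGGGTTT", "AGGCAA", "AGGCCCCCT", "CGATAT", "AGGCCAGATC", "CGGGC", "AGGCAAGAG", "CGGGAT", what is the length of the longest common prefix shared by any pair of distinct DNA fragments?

6

Equivalently: take the maximum, over all pairs, of their longest common prefix length.
e.g. "AGGCAA" and "AGGCAAGAG" share the prefix "AGGCAA" of length 6; no pair shares a longer one.
Longest shared-prefix length: 6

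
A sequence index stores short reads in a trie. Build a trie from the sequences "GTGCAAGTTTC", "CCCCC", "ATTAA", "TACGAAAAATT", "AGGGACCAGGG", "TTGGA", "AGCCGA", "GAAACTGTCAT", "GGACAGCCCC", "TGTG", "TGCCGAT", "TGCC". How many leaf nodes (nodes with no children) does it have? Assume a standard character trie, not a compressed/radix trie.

A leaf is a node with no children — equivalently, the end of a word that is not a proper prefix of any other stored word.
Those words: "AGCCGA", "AGGGACCAGGG", "ATTAA", "CCCCC", "GAAACTGTCAT", "GGACAGCCCC", "GTGCAAGTTTC", "TACGAAAAATT", "TGCCGAT", "TGTG", "TTGGA"
Leaf count: 11

11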